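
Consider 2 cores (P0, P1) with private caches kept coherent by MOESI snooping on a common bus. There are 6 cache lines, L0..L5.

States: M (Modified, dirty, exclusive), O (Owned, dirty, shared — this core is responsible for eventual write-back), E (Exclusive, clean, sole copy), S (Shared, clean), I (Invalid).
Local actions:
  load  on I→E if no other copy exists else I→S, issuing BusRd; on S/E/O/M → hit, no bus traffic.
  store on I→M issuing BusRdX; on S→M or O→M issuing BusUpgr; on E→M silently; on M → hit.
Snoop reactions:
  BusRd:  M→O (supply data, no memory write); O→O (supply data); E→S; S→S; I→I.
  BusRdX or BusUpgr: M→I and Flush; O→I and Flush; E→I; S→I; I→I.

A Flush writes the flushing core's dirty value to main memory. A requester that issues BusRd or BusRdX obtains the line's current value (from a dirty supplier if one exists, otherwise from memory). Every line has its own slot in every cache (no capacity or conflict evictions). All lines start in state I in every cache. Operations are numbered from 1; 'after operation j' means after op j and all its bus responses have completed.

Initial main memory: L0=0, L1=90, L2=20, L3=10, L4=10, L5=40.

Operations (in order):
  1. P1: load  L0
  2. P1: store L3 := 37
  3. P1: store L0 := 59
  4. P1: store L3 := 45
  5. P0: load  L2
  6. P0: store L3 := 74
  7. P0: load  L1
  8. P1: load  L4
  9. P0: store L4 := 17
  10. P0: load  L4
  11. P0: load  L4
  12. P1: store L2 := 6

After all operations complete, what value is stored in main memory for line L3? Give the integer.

memory[L3] = 45

  op1 P1: load  L0 → I/E on L0; bus BusRd; mem=0
  op2 P1: store L3 := 37 → I/M on L3; bus BusRdX; mem=10
  op3 P1: store L0 := 59 → I/M on L0; bus (none); mem=0
  op4 P1: store L3 := 45 → I/M on L3; bus (none); mem=10
  op5 P0: load  L2 → E/I on L2; bus BusRd; mem=20
  op6 P0: store L3 := 74 → M/I on L3; bus BusRdX Flush; mem=45
  op7 P0: load  L1 → E/I on L1; bus BusRd; mem=90
  op8 P1: load  L4 → I/E on L4; bus BusRd; mem=10
  op9 P0: store L4 := 17 → M/I on L4; bus BusRdX; mem=10
  op10 P0: load  L4 → M/I on L4; bus (none); mem=10
  op11 P0: load  L4 → M/I on L4; bus (none); mem=10
  op12 P1: store L2 := 6 → I/M on L2; bus BusRdX; mem=20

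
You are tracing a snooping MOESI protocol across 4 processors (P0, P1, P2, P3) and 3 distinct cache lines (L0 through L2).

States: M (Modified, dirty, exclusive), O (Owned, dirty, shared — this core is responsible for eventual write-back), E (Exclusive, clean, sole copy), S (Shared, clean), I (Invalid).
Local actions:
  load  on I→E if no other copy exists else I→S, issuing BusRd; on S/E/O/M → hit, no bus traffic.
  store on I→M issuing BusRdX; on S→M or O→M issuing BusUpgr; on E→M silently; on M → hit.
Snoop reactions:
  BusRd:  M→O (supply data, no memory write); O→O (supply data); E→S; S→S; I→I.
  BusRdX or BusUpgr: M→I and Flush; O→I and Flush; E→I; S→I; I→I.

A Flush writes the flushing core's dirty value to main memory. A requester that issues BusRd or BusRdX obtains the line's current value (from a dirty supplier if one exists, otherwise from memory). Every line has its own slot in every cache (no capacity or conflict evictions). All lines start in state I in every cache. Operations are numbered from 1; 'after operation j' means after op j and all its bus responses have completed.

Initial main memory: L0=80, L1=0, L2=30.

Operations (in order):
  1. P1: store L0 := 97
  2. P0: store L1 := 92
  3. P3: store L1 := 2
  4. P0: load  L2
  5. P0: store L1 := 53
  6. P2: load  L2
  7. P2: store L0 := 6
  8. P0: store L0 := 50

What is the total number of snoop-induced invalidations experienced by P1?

invalidations = 1

1. P1: store L0 := 97  bus=[BusRdX]  L0: P0=I P1=M P2=I P3=I  mem[L0]=80
2. P0: store L1 := 92  bus=[BusRdX]  L1: P0=M P1=I P2=I P3=I  mem[L1]=0
3. P3: store L1 := 2  bus=[BusRdX,Flush]  L1: P0=I P1=I P2=I P3=M  mem[L1]=92
4. P0: load  L2  bus=[BusRd]  L2: P0=E P1=I P2=I P3=I  mem[L2]=30
5. P0: store L1 := 53  bus=[BusRdX,Flush]  L1: P0=M P1=I P2=I P3=I  mem[L1]=2
6. P2: load  L2  bus=[BusRd]  L2: P0=S P1=I P2=S P3=I  mem[L2]=30
7. P2: store L0 := 6  bus=[BusRdX,Flush]  L0: P0=I P1=I P2=M P3=I  mem[L0]=97
8. P0: store L0 := 50  bus=[BusRdX,Flush]  L0: P0=M P1=I P2=I P3=I  mem[L0]=6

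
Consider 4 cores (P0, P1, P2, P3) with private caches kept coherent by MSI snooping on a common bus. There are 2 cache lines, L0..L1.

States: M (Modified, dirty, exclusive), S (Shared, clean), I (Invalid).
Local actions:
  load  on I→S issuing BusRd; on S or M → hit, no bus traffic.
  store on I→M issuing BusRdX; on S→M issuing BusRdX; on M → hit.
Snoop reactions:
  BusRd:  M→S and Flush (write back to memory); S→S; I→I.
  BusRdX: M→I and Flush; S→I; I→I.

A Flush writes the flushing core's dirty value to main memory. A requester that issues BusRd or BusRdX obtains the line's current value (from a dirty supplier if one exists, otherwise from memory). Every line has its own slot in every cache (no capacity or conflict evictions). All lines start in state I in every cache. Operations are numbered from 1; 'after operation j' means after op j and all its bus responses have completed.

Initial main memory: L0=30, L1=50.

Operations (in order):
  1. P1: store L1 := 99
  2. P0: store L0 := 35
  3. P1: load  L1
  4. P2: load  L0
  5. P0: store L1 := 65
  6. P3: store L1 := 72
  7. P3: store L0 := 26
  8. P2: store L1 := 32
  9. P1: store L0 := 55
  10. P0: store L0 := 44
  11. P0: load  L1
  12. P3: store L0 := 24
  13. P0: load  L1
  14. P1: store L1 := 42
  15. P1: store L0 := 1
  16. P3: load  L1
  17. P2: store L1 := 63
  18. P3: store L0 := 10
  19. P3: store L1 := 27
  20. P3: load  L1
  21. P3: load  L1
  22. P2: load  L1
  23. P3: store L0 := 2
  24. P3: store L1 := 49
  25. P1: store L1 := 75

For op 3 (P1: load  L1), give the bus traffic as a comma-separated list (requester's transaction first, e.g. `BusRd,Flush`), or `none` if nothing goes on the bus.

bus = none

1. P1: store L1 := 99  bus=[BusRdX]  L1: P0=I P1=M P2=I P3=I  mem[L1]=50
2. P0: store L0 := 35  bus=[BusRdX]  L0: P0=M P1=I P2=I P3=I  mem[L0]=30
3. P1: load  L1  bus=[-]  L1: P0=I P1=M P2=I P3=I  mem[L1]=50
4. P2: load  L0  bus=[BusRd,Flush]  L0: P0=S P1=I P2=S P3=I  mem[L0]=35
5. P0: store L1 := 65  bus=[BusRdX,Flush]  L1: P0=M P1=I P2=I P3=I  mem[L1]=99
6. P3: store L1 := 72  bus=[BusRdX,Flush]  L1: P0=I P1=I P2=I P3=M  mem[L1]=65
7. P3: store L0 := 26  bus=[BusRdX]  L0: P0=I P1=I P2=I P3=M  mem[L0]=35
8. P2: store L1 := 32  bus=[BusRdX,Flush]  L1: P0=I P1=I P2=M P3=I  mem[L1]=72
9. P1: store L0 := 55  bus=[BusRdX,Flush]  L0: P0=I P1=M P2=I P3=I  mem[L0]=26
10. P0: store L0 := 44  bus=[BusRdX,Flush]  L0: P0=M P1=I P2=I P3=I  mem[L0]=55
11. P0: load  L1  bus=[BusRd,Flush]  L1: P0=S P1=I P2=S P3=I  mem[L1]=32
12. P3: store L0 := 24  bus=[BusRdX,Flush]  L0: P0=I P1=I P2=I P3=M  mem[L0]=44
13. P0: load  L1  bus=[-]  L1: P0=S P1=I P2=S P3=I  mem[L1]=32
14. P1: store L1 := 42  bus=[BusRdX]  L1: P0=I P1=M P2=I P3=I  mem[L1]=32
15. P1: store L0 := 1  bus=[BusRdX,Flush]  L0: P0=I P1=M P2=I P3=I  mem[L0]=24
16. P3: load  L1  bus=[BusRd,Flush]  L1: P0=I P1=S P2=I P3=S  mem[L1]=42
17. P2: store L1 := 63  bus=[BusRdX]  L1: P0=I P1=I P2=M P3=I  mem[L1]=42
18. P3: store L0 := 10  bus=[BusRdX,Flush]  L0: P0=I P1=I P2=I P3=M  mem[L0]=1
19. P3: store L1 := 27  bus=[BusRdX,Flush]  L1: P0=I P1=I P2=I P3=M  mem[L1]=63
20. P3: load  L1  bus=[-]  L1: P0=I P1=I P2=I P3=M  mem[L1]=63
21. P3: load  L1  bus=[-]  L1: P0=I P1=I P2=I P3=M  mem[L1]=63
22. P2: load  L1  bus=[BusRd,Flush]  L1: P0=I P1=I P2=S P3=S  mem[L1]=27
23. P3: store L0 := 2  bus=[-]  L0: P0=I P1=I P2=I P3=M  mem[L0]=1
24. P3: store L1 := 49  bus=[BusRdX]  L1: P0=I P1=I P2=I P3=M  mem[L1]=27
25. P1: store L1 := 75  bus=[BusRdX,Flush]  L1: P0=I P1=M P2=I P3=I  mem[L1]=49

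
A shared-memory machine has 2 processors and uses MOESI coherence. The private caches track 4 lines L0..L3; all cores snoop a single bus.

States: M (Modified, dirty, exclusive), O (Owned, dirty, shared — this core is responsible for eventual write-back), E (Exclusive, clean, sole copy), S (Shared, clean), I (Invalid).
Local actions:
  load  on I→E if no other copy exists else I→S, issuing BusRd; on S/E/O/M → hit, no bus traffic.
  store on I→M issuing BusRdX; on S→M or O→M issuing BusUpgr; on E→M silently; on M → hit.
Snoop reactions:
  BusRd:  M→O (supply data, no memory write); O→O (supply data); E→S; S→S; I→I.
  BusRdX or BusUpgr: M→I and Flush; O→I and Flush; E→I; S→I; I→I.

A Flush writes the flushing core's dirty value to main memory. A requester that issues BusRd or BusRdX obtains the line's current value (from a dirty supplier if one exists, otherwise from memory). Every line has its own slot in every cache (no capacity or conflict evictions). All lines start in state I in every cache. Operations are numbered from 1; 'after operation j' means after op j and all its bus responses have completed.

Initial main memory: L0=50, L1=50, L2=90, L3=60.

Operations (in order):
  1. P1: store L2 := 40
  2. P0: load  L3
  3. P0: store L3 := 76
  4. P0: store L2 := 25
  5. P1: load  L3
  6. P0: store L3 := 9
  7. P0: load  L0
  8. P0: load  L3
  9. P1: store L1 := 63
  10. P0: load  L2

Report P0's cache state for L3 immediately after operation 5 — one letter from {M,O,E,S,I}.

state = O

  op1 P1: store L2 := 40 → I/M on L2; bus BusRdX; mem=90
  op2 P0: load  L3 → E/I on L3; bus BusRd; mem=60
  op3 P0: store L3 := 76 → M/I on L3; bus (none); mem=60
  op4 P0: store L2 := 25 → M/I on L2; bus BusRdX Flush; mem=40
  op5 P1: load  L3 → O/S on L3; bus BusRd; mem=60
  op6 P0: store L3 := 9 → M/I on L3; bus BusUpgr; mem=60
  op7 P0: load  L0 → E/I on L0; bus BusRd; mem=50
  op8 P0: load  L3 → M/I on L3; bus (none); mem=60
  op9 P1: store L1 := 63 → I/M on L1; bus BusRdX; mem=50
  op10 P0: load  L2 → M/I on L2; bus (none); mem=40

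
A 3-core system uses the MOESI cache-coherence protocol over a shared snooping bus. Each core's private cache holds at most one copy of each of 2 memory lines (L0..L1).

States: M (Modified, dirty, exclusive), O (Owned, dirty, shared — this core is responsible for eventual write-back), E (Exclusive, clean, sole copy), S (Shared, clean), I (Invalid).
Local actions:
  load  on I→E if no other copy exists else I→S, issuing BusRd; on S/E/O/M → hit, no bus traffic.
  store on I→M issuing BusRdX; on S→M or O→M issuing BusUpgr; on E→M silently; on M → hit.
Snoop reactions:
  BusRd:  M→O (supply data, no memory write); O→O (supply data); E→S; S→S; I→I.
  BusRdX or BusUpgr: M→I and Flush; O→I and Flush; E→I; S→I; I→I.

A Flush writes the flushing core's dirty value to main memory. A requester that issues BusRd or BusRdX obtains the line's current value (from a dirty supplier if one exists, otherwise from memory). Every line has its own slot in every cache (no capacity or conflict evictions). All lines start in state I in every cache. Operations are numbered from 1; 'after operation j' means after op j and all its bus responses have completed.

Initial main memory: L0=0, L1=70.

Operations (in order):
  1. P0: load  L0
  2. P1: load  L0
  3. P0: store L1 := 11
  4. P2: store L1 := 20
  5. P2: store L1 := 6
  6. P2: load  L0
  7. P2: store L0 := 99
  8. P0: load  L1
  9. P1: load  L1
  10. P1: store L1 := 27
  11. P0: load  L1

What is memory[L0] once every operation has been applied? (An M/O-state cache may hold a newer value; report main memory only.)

1. P0: load  L0  bus=[BusRd]  L0: P0=E P1=I P2=I  mem[L0]=0
2. P1: load  L0  bus=[BusRd]  L0: P0=S P1=S P2=I  mem[L0]=0
3. P0: store L1 := 11  bus=[BusRdX]  L1: P0=M P1=I P2=I  mem[L1]=70
4. P2: store L1 := 20  bus=[BusRdX,Flush]  L1: P0=I P1=I P2=M  mem[L1]=11
5. P2: store L1 := 6  bus=[-]  L1: P0=I P1=I P2=M  mem[L1]=11
6. P2: load  L0  bus=[BusRd]  L0: P0=S P1=S P2=S  mem[L0]=0
7. P2: store L0 := 99  bus=[BusUpgr]  L0: P0=I P1=I P2=M  mem[L0]=0
8. P0: load  L1  bus=[BusRd]  L1: P0=S P1=I P2=O  mem[L1]=11
9. P1: load  L1  bus=[BusRd]  L1: P0=S P1=S P2=O  mem[L1]=11
10. P1: store L1 := 27  bus=[BusUpgr,Flush]  L1: P0=I P1=M P2=I  mem[L1]=6
11. P0: load  L1  bus=[BusRd]  L1: P0=S P1=O P2=I  mem[L1]=6

memory[L0] = 0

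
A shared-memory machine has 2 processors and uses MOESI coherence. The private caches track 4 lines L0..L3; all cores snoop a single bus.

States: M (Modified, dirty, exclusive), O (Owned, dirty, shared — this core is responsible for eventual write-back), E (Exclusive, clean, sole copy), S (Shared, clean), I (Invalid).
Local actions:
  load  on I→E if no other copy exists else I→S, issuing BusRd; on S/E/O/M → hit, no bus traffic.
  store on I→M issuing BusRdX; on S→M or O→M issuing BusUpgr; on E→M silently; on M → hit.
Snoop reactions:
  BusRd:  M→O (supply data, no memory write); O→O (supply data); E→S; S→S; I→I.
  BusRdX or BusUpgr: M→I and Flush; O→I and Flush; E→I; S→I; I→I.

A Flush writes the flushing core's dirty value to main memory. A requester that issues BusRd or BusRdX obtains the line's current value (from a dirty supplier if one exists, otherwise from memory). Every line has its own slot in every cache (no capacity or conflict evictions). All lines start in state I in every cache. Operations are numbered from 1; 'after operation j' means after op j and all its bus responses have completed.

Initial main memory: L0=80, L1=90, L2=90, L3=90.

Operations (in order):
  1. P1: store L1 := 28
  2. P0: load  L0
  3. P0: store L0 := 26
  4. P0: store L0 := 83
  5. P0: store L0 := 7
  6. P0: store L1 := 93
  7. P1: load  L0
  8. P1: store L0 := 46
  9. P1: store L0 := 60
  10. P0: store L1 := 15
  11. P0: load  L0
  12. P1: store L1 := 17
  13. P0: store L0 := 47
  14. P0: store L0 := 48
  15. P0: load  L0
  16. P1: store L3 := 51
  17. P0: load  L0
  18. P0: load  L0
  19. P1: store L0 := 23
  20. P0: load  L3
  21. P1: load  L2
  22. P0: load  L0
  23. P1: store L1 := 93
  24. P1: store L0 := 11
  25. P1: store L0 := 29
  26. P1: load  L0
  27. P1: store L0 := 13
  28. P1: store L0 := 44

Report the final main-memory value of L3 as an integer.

memory[L3] = 90

1. P1: store L1 := 28  bus=[BusRdX]  L1: P0=I P1=M  mem[L1]=90
2. P0: load  L0  bus=[BusRd]  L0: P0=E P1=I  mem[L0]=80
3. P0: store L0 := 26  bus=[-]  L0: P0=M P1=I  mem[L0]=80
4. P0: store L0 := 83  bus=[-]  L0: P0=M P1=I  mem[L0]=80
5. P0: store L0 := 7  bus=[-]  L0: P0=M P1=I  mem[L0]=80
6. P0: store L1 := 93  bus=[BusRdX,Flush]  L1: P0=M P1=I  mem[L1]=28
7. P1: load  L0  bus=[BusRd]  L0: P0=O P1=S  mem[L0]=80
8. P1: store L0 := 46  bus=[BusUpgr,Flush]  L0: P0=I P1=M  mem[L0]=7
9. P1: store L0 := 60  bus=[-]  L0: P0=I P1=M  mem[L0]=7
10. P0: store L1 := 15  bus=[-]  L1: P0=M P1=I  mem[L1]=28
11. P0: load  L0  bus=[BusRd]  L0: P0=S P1=O  mem[L0]=7
12. P1: store L1 := 17  bus=[BusRdX,Flush]  L1: P0=I P1=M  mem[L1]=15
13. P0: store L0 := 47  bus=[BusUpgr,Flush]  L0: P0=M P1=I  mem[L0]=60
14. P0: store L0 := 48  bus=[-]  L0: P0=M P1=I  mem[L0]=60
15. P0: load  L0  bus=[-]  L0: P0=M P1=I  mem[L0]=60
16. P1: store L3 := 51  bus=[BusRdX]  L3: P0=I P1=M  mem[L3]=90
17. P0: load  L0  bus=[-]  L0: P0=M P1=I  mem[L0]=60
18. P0: load  L0  bus=[-]  L0: P0=M P1=I  mem[L0]=60
19. P1: store L0 := 23  bus=[BusRdX,Flush]  L0: P0=I P1=M  mem[L0]=48
20. P0: load  L3  bus=[BusRd]  L3: P0=S P1=O  mem[L3]=90
21. P1: load  L2  bus=[BusRd]  L2: P0=I P1=E  mem[L2]=90
22. P0: load  L0  bus=[BusRd]  L0: P0=S P1=O  mem[L0]=48
23. P1: store L1 := 93  bus=[-]  L1: P0=I P1=M  mem[L1]=15
24. P1: store L0 := 11  bus=[BusUpgr]  L0: P0=I P1=M  mem[L0]=48
25. P1: store L0 := 29  bus=[-]  L0: P0=I P1=M  mem[L0]=48
26. P1: load  L0  bus=[-]  L0: P0=I P1=M  mem[L0]=48
27. P1: store L0 := 13  bus=[-]  L0: P0=I P1=M  mem[L0]=48
28. P1: store L0 := 44  bus=[-]  L0: P0=I P1=M  mem[L0]=48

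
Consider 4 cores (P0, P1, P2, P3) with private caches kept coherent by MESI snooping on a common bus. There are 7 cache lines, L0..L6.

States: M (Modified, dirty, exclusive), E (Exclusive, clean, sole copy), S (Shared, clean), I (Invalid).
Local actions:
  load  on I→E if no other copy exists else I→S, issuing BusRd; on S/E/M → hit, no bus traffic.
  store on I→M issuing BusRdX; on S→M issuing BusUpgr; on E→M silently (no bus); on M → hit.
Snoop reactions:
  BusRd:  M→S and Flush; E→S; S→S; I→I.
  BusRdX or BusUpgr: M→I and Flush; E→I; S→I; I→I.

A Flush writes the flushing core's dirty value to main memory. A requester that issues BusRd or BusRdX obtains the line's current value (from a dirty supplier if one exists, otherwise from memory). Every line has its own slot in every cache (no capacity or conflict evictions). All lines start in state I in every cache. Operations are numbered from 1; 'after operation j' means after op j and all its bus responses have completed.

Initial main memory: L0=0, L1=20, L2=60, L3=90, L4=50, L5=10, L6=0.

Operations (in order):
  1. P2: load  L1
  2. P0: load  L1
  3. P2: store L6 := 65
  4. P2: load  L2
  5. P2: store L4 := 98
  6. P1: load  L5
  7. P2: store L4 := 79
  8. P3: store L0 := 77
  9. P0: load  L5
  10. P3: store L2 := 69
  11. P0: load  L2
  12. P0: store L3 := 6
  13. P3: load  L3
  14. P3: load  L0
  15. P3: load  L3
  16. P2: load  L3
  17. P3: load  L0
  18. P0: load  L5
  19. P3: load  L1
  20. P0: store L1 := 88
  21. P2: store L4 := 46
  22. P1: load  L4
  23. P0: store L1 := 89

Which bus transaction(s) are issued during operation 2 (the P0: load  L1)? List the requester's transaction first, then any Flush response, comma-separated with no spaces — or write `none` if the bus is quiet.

bus = BusRd

step 1: P2: load  L1  ⟶  IIEI  (L1)  txn=BusRd  M[L1]=20
step 2: P0: load  L1  ⟶  SISI  (L1)  txn=BusRd  M[L1]=20
step 3: P2: store L6 := 65  ⟶  IIMI  (L6)  txn=BusRdX  M[L6]=0
step 4: P2: load  L2  ⟶  IIEI  (L2)  txn=BusRd  M[L2]=60
step 5: P2: store L4 := 98  ⟶  IIMI  (L4)  txn=BusRdX  M[L4]=50
step 6: P1: load  L5  ⟶  IEII  (L5)  txn=BusRd  M[L5]=10
step 7: P2: store L4 := 79  ⟶  IIMI  (L4)  txn=∅  M[L4]=50
step 8: P3: store L0 := 77  ⟶  IIIM  (L0)  txn=BusRdX  M[L0]=0
step 9: P0: load  L5  ⟶  SSII  (L5)  txn=BusRd  M[L5]=10
step 10: P3: store L2 := 69  ⟶  IIIM  (L2)  txn=BusRdX  M[L2]=60
step 11: P0: load  L2  ⟶  SIIS  (L2)  txn=BusRd+Flush  M[L2]=69
step 12: P0: store L3 := 6  ⟶  MIII  (L3)  txn=BusRdX  M[L3]=90
step 13: P3: load  L3  ⟶  SIIS  (L3)  txn=BusRd+Flush  M[L3]=6
step 14: P3: load  L0  ⟶  IIIM  (L0)  txn=∅  M[L0]=0
step 15: P3: load  L3  ⟶  SIIS  (L3)  txn=∅  M[L3]=6
step 16: P2: load  L3  ⟶  SISS  (L3)  txn=BusRd  M[L3]=6
step 17: P3: load  L0  ⟶  IIIM  (L0)  txn=∅  M[L0]=0
step 18: P0: load  L5  ⟶  SSII  (L5)  txn=∅  M[L5]=10
step 19: P3: load  L1  ⟶  SISS  (L1)  txn=BusRd  M[L1]=20
step 20: P0: store L1 := 88  ⟶  MIII  (L1)  txn=BusUpgr  M[L1]=20
step 21: P2: store L4 := 46  ⟶  IIMI  (L4)  txn=∅  M[L4]=50
step 22: P1: load  L4  ⟶  ISSI  (L4)  txn=BusRd+Flush  M[L4]=46
step 23: P0: store L1 := 89  ⟶  MIII  (L1)  txn=∅  M[L1]=20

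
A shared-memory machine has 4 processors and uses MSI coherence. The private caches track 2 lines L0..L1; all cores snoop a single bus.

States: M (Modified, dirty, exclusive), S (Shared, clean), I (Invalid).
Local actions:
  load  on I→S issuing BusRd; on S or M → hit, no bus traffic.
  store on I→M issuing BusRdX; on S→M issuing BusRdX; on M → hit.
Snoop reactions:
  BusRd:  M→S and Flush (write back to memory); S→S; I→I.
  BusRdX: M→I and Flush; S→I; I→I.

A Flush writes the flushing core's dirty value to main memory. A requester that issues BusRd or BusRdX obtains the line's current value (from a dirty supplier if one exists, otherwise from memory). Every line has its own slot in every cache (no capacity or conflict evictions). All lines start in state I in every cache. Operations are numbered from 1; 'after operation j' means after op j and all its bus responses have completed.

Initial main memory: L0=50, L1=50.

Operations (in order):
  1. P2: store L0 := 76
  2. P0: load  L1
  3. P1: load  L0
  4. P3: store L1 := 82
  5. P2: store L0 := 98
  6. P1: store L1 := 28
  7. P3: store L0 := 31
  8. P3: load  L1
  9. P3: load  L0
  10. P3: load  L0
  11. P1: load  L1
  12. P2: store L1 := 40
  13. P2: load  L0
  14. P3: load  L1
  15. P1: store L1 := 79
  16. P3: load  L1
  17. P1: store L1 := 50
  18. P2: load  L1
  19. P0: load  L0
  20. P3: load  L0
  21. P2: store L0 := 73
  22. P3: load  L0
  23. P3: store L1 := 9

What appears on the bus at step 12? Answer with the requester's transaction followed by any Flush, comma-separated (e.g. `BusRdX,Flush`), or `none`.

1. P2: store L0 := 76  bus=[BusRdX]  L0: P0=I P1=I P2=M P3=I  mem[L0]=50
2. P0: load  L1  bus=[BusRd]  L1: P0=S P1=I P2=I P3=I  mem[L1]=50
3. P1: load  L0  bus=[BusRd,Flush]  L0: P0=I P1=S P2=S P3=I  mem[L0]=76
4. P3: store L1 := 82  bus=[BusRdX]  L1: P0=I P1=I P2=I P3=M  mem[L1]=50
5. P2: store L0 := 98  bus=[BusRdX]  L0: P0=I P1=I P2=M P3=I  mem[L0]=76
6. P1: store L1 := 28  bus=[BusRdX,Flush]  L1: P0=I P1=M P2=I P3=I  mem[L1]=82
7. P3: store L0 := 31  bus=[BusRdX,Flush]  L0: P0=I P1=I P2=I P3=M  mem[L0]=98
8. P3: load  L1  bus=[BusRd,Flush]  L1: P0=I P1=S P2=I P3=S  mem[L1]=28
9. P3: load  L0  bus=[-]  L0: P0=I P1=I P2=I P3=M  mem[L0]=98
10. P3: load  L0  bus=[-]  L0: P0=I P1=I P2=I P3=M  mem[L0]=98
11. P1: load  L1  bus=[-]  L1: P0=I P1=S P2=I P3=S  mem[L1]=28
12. P2: store L1 := 40  bus=[BusRdX]  L1: P0=I P1=I P2=M P3=I  mem[L1]=28
13. P2: load  L0  bus=[BusRd,Flush]  L0: P0=I P1=I P2=S P3=S  mem[L0]=31
14. P3: load  L1  bus=[BusRd,Flush]  L1: P0=I P1=I P2=S P3=S  mem[L1]=40
15. P1: store L1 := 79  bus=[BusRdX]  L1: P0=I P1=M P2=I P3=I  mem[L1]=40
16. P3: load  L1  bus=[BusRd,Flush]  L1: P0=I P1=S P2=I P3=S  mem[L1]=79
17. P1: store L1 := 50  bus=[BusRdX]  L1: P0=I P1=M P2=I P3=I  mem[L1]=79
18. P2: load  L1  bus=[BusRd,Flush]  L1: P0=I P1=S P2=S P3=I  mem[L1]=50
19. P0: load  L0  bus=[BusRd]  L0: P0=S P1=I P2=S P3=S  mem[L0]=31
20. P3: load  L0  bus=[-]  L0: P0=S P1=I P2=S P3=S  mem[L0]=31
21. P2: store L0 := 73  bus=[BusRdX]  L0: P0=I P1=I P2=M P3=I  mem[L0]=31
22. P3: load  L0  bus=[BusRd,Flush]  L0: P0=I P1=I P2=S P3=S  mem[L0]=73
23. P3: store L1 := 9  bus=[BusRdX]  L1: P0=I P1=I P2=I P3=M  mem[L1]=50

bus = BusRdX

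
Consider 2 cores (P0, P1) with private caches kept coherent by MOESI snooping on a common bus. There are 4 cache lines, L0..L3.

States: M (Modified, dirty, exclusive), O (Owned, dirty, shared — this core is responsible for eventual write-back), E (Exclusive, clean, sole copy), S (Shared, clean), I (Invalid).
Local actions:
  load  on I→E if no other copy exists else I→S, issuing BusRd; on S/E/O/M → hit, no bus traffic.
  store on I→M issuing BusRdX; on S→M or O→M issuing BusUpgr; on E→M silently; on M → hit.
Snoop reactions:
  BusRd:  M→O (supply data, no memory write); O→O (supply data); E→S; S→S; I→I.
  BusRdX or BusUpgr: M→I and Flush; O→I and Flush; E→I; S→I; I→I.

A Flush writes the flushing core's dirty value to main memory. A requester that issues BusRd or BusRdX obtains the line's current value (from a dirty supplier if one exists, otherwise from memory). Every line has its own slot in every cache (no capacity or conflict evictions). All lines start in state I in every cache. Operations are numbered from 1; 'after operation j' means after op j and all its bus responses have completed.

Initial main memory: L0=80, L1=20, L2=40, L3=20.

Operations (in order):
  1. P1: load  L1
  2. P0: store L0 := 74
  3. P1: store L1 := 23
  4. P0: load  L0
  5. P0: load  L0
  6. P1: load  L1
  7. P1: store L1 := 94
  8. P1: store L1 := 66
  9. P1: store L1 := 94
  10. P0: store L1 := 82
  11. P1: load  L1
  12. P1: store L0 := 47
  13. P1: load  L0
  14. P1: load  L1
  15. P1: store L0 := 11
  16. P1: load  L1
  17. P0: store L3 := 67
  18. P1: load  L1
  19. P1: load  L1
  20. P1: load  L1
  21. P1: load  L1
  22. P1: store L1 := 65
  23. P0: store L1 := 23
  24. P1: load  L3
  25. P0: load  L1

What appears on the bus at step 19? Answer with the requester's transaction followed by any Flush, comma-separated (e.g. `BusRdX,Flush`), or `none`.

bus = none

step 1: P1: load  L1  ⟶  IE  (L1)  txn=BusRd  M[L1]=20
step 2: P0: store L0 := 74  ⟶  MI  (L0)  txn=BusRdX  M[L0]=80
step 3: P1: store L1 := 23  ⟶  IM  (L1)  txn=∅  M[L1]=20
step 4: P0: load  L0  ⟶  MI  (L0)  txn=∅  M[L0]=80
step 5: P0: load  L0  ⟶  MI  (L0)  txn=∅  M[L0]=80
step 6: P1: load  L1  ⟶  IM  (L1)  txn=∅  M[L1]=20
step 7: P1: store L1 := 94  ⟶  IM  (L1)  txn=∅  M[L1]=20
step 8: P1: store L1 := 66  ⟶  IM  (L1)  txn=∅  M[L1]=20
step 9: P1: store L1 := 94  ⟶  IM  (L1)  txn=∅  M[L1]=20
step 10: P0: store L1 := 82  ⟶  MI  (L1)  txn=BusRdX+Flush  M[L1]=94
step 11: P1: load  L1  ⟶  OS  (L1)  txn=BusRd  M[L1]=94
step 12: P1: store L0 := 47  ⟶  IM  (L0)  txn=BusRdX+Flush  M[L0]=74
step 13: P1: load  L0  ⟶  IM  (L0)  txn=∅  M[L0]=74
step 14: P1: load  L1  ⟶  OS  (L1)  txn=∅  M[L1]=94
step 15: P1: store L0 := 11  ⟶  IM  (L0)  txn=∅  M[L0]=74
step 16: P1: load  L1  ⟶  OS  (L1)  txn=∅  M[L1]=94
step 17: P0: store L3 := 67  ⟶  MI  (L3)  txn=BusRdX  M[L3]=20
step 18: P1: load  L1  ⟶  OS  (L1)  txn=∅  M[L1]=94
step 19: P1: load  L1  ⟶  OS  (L1)  txn=∅  M[L1]=94
step 20: P1: load  L1  ⟶  OS  (L1)  txn=∅  M[L1]=94
step 21: P1: load  L1  ⟶  OS  (L1)  txn=∅  M[L1]=94
step 22: P1: store L1 := 65  ⟶  IM  (L1)  txn=BusUpgr+Flush  M[L1]=82
step 23: P0: store L1 := 23  ⟶  MI  (L1)  txn=BusRdX+Flush  M[L1]=65
step 24: P1: load  L3  ⟶  OS  (L3)  txn=BusRd  M[L3]=20
step 25: P0: load  L1  ⟶  MI  (L1)  txn=∅  M[L1]=65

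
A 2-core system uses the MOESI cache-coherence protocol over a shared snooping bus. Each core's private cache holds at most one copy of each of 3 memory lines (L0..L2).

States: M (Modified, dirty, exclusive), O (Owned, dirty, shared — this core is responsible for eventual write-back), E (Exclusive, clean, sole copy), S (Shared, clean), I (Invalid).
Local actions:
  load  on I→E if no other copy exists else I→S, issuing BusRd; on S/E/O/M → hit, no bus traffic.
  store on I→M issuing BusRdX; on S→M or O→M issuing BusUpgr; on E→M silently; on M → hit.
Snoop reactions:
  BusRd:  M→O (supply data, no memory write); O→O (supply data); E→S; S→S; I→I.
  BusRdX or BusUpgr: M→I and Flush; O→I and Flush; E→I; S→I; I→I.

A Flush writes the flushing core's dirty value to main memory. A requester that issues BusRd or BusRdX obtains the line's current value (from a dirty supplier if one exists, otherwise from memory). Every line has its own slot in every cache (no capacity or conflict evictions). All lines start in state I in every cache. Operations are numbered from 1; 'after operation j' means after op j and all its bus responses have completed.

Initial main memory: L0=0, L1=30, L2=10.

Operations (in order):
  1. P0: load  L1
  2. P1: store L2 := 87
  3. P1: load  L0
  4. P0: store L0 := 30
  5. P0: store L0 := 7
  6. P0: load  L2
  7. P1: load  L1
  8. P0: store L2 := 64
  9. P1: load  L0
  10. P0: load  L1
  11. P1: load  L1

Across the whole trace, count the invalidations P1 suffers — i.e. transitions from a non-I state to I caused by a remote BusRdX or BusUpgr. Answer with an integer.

step 1: P0: load  L1  ⟶  EI  (L1)  txn=BusRd  M[L1]=30
step 2: P1: store L2 := 87  ⟶  IM  (L2)  txn=BusRdX  M[L2]=10
step 3: P1: load  L0  ⟶  IE  (L0)  txn=BusRd  M[L0]=0
step 4: P0: store L0 := 30  ⟶  MI  (L0)  txn=BusRdX  M[L0]=0
step 5: P0: store L0 := 7  ⟶  MI  (L0)  txn=∅  M[L0]=0
step 6: P0: load  L2  ⟶  SO  (L2)  txn=BusRd  M[L2]=10
step 7: P1: load  L1  ⟶  SS  (L1)  txn=BusRd  M[L1]=30
step 8: P0: store L2 := 64  ⟶  MI  (L2)  txn=BusUpgr+Flush  M[L2]=87
step 9: P1: load  L0  ⟶  OS  (L0)  txn=BusRd  M[L0]=0
step 10: P0: load  L1  ⟶  SS  (L1)  txn=∅  M[L1]=30
step 11: P1: load  L1  ⟶  SS  (L1)  txn=∅  M[L1]=30

invalidations = 2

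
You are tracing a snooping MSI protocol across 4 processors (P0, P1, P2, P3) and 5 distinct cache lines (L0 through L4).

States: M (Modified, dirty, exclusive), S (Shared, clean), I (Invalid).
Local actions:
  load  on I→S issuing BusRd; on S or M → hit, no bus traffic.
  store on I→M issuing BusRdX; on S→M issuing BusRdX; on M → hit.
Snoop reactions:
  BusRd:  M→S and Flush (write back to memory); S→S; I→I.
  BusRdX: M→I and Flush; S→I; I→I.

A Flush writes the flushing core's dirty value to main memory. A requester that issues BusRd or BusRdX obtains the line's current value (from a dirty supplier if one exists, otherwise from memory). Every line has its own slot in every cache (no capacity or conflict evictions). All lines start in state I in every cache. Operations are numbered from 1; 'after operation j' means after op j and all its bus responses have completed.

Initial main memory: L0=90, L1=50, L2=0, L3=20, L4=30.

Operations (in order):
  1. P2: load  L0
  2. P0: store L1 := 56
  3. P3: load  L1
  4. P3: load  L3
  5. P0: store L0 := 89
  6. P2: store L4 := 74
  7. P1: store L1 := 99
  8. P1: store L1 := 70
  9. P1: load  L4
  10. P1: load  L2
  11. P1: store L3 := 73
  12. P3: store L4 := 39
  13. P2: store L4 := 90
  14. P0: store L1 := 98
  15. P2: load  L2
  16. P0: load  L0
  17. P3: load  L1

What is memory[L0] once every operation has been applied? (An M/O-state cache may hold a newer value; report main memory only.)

memory[L0] = 90

1. P2: load  L0  bus=[BusRd]  L0: P0=I P1=I P2=S P3=I  mem[L0]=90
2. P0: store L1 := 56  bus=[BusRdX]  L1: P0=M P1=I P2=I P3=I  mem[L1]=50
3. P3: load  L1  bus=[BusRd,Flush]  L1: P0=S P1=I P2=I P3=S  mem[L1]=56
4. P3: load  L3  bus=[BusRd]  L3: P0=I P1=I P2=I P3=S  mem[L3]=20
5. P0: store L0 := 89  bus=[BusRdX]  L0: P0=M P1=I P2=I P3=I  mem[L0]=90
6. P2: store L4 := 74  bus=[BusRdX]  L4: P0=I P1=I P2=M P3=I  mem[L4]=30
7. P1: store L1 := 99  bus=[BusRdX]  L1: P0=I P1=M P2=I P3=I  mem[L1]=56
8. P1: store L1 := 70  bus=[-]  L1: P0=I P1=M P2=I P3=I  mem[L1]=56
9. P1: load  L4  bus=[BusRd,Flush]  L4: P0=I P1=S P2=S P3=I  mem[L4]=74
10. P1: load  L2  bus=[BusRd]  L2: P0=I P1=S P2=I P3=I  mem[L2]=0
11. P1: store L3 := 73  bus=[BusRdX]  L3: P0=I P1=M P2=I P3=I  mem[L3]=20
12. P3: store L4 := 39  bus=[BusRdX]  L4: P0=I P1=I P2=I P3=M  mem[L4]=74
13. P2: store L4 := 90  bus=[BusRdX,Flush]  L4: P0=I P1=I P2=M P3=I  mem[L4]=39
14. P0: store L1 := 98  bus=[BusRdX,Flush]  L1: P0=M P1=I P2=I P3=I  mem[L1]=70
15. P2: load  L2  bus=[BusRd]  L2: P0=I P1=S P2=S P3=I  mem[L2]=0
16. P0: load  L0  bus=[-]  L0: P0=M P1=I P2=I P3=I  mem[L0]=90
17. P3: load  L1  bus=[BusRd,Flush]  L1: P0=S P1=I P2=I P3=S  mem[L1]=98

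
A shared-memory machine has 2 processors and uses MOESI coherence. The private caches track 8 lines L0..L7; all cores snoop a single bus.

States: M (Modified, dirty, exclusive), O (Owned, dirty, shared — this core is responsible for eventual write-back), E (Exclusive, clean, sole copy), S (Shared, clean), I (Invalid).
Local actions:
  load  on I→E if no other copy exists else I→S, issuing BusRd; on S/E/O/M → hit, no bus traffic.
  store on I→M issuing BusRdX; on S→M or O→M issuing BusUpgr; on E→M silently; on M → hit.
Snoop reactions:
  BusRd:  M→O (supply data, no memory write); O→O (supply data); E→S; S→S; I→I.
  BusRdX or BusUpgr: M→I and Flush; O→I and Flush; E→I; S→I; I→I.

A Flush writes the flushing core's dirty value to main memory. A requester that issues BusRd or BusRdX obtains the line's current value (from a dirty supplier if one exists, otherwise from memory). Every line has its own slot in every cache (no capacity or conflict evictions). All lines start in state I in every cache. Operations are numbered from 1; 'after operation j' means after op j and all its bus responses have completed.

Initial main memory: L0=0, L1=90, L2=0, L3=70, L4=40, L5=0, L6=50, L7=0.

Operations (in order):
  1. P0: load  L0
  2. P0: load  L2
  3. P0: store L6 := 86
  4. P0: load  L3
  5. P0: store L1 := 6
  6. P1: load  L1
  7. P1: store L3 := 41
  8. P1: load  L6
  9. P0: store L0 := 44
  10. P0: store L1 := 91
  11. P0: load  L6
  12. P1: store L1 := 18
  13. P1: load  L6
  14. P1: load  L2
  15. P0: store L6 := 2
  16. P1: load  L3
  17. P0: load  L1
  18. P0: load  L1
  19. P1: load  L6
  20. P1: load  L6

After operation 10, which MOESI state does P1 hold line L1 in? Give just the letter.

  op1 P0: load  L0 → E/I on L0; bus BusRd; mem=0
  op2 P0: load  L2 → E/I on L2; bus BusRd; mem=0
  op3 P0: store L6 := 86 → M/I on L6; bus BusRdX; mem=50
  op4 P0: load  L3 → E/I on L3; bus BusRd; mem=70
  op5 P0: store L1 := 6 → M/I on L1; bus BusRdX; mem=90
  op6 P1: load  L1 → O/S on L1; bus BusRd; mem=90
  op7 P1: store L3 := 41 → I/M on L3; bus BusRdX; mem=70
  op8 P1: load  L6 → O/S on L6; bus BusRd; mem=50
  op9 P0: store L0 := 44 → M/I on L0; bus (none); mem=0
  op10 P0: store L1 := 91 → M/I on L1; bus BusUpgr; mem=90
  op11 P0: load  L6 → O/S on L6; bus (none); mem=50
  op12 P1: store L1 := 18 → I/M on L1; bus BusRdX Flush; mem=91
  op13 P1: load  L6 → O/S on L6; bus (none); mem=50
  op14 P1: load  L2 → S/S on L2; bus BusRd; mem=0
  op15 P0: store L6 := 2 → M/I on L6; bus BusUpgr; mem=50
  op16 P1: load  L3 → I/M on L3; bus (none); mem=70
  op17 P0: load  L1 → S/O on L1; bus BusRd; mem=91
  op18 P0: load  L1 → S/O on L1; bus (none); mem=91
  op19 P1: load  L6 → O/S on L6; bus BusRd; mem=50
  op20 P1: load  L6 → O/S on L6; bus (none); mem=50

state = I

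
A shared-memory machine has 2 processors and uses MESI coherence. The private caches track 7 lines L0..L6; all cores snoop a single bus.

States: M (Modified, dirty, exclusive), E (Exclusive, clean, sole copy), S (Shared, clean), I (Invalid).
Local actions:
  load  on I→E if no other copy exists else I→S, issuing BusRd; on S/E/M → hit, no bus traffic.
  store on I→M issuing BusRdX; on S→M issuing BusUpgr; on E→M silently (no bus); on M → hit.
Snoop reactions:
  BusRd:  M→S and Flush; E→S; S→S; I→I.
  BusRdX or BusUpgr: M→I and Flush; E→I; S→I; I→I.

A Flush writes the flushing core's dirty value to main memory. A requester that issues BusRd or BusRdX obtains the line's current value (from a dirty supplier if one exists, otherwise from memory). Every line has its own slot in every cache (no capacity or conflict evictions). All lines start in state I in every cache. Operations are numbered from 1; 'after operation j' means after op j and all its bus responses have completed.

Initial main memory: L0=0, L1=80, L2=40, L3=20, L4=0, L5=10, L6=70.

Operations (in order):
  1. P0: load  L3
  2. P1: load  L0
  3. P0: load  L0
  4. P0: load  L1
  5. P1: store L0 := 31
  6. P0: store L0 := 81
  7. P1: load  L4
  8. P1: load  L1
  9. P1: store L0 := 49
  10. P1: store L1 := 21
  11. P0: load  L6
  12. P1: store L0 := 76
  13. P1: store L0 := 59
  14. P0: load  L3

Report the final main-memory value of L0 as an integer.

1. P0: load  L3  bus=[BusRd]  L3: P0=E P1=I  mem[L3]=20
2. P1: load  L0  bus=[BusRd]  L0: P0=I P1=E  mem[L0]=0
3. P0: load  L0  bus=[BusRd]  L0: P0=S P1=S  mem[L0]=0
4. P0: load  L1  bus=[BusRd]  L1: P0=E P1=I  mem[L1]=80
5. P1: store L0 := 31  bus=[BusUpgr]  L0: P0=I P1=M  mem[L0]=0
6. P0: store L0 := 81  bus=[BusRdX,Flush]  L0: P0=M P1=I  mem[L0]=31
7. P1: load  L4  bus=[BusRd]  L4: P0=I P1=E  mem[L4]=0
8. P1: load  L1  bus=[BusRd]  L1: P0=S P1=S  mem[L1]=80
9. P1: store L0 := 49  bus=[BusRdX,Flush]  L0: P0=I P1=M  mem[L0]=81
10. P1: store L1 := 21  bus=[BusUpgr]  L1: P0=I P1=M  mem[L1]=80
11. P0: load  L6  bus=[BusRd]  L6: P0=E P1=I  mem[L6]=70
12. P1: store L0 := 76  bus=[-]  L0: P0=I P1=M  mem[L0]=81
13. P1: store L0 := 59  bus=[-]  L0: P0=I P1=M  mem[L0]=81
14. P0: load  L3  bus=[-]  L3: P0=E P1=I  mem[L3]=20

memory[L0] = 81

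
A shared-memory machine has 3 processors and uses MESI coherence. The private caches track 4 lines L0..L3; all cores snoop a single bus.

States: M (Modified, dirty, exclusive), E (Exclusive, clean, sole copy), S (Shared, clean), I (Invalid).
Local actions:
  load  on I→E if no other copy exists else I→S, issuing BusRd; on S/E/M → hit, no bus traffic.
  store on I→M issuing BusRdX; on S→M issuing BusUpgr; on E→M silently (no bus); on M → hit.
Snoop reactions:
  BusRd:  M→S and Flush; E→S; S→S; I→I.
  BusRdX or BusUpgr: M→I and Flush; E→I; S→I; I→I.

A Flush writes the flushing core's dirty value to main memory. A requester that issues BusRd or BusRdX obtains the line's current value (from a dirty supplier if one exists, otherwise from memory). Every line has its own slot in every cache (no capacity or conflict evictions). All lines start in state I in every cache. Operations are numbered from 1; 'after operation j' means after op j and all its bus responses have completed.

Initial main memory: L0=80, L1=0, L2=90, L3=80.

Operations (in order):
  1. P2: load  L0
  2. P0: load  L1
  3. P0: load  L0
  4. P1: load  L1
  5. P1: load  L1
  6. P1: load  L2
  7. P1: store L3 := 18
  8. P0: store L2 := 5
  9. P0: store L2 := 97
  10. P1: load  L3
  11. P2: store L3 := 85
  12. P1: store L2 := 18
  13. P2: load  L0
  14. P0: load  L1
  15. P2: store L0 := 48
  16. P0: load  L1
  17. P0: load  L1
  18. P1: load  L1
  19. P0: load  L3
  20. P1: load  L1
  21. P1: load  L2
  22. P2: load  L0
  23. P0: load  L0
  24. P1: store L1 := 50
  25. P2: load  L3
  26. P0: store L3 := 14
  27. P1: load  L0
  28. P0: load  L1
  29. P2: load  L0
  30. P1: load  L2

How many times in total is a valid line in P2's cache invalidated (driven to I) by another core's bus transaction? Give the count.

[1] P2: load  L0 | P0:I, P1:I, P2:E(80) | bus: BusRd
[2] P0: load  L1 | P0:E(0), P1:I, P2:I | bus: BusRd
[3] P0: load  L0 | P0:S(80), P1:I, P2:S(80) | bus: BusRd
[4] P1: load  L1 | P0:S(0), P1:S(0), P2:I | bus: BusRd
[5] P1: load  L1 | P0:S(0), P1:S(0), P2:I | bus: none
[6] P1: load  L2 | P0:I, P1:E(90), P2:I | bus: BusRd
[7] P1: store L3 := 18 | P0:I, P1:M(18), P2:I | bus: BusRdX
[8] P0: store L2 := 5 | P0:M(5), P1:I, P2:I | bus: BusRdX
[9] P0: store L2 := 97 | P0:M(97), P1:I, P2:I | bus: none
[10] P1: load  L3 | P0:I, P1:M(18), P2:I | bus: none
[11] P2: store L3 := 85 | P0:I, P1:I, P2:M(85) | bus: BusRdX,Flush
[12] P1: store L2 := 18 | P0:I, P1:M(18), P2:I | bus: BusRdX,Flush
[13] P2: load  L0 | P0:S(80), P1:I, P2:S(80) | bus: none
[14] P0: load  L1 | P0:S(0), P1:S(0), P2:I | bus: none
[15] P2: store L0 := 48 | P0:I, P1:I, P2:M(48) | bus: BusUpgr
[16] P0: load  L1 | P0:S(0), P1:S(0), P2:I | bus: none
[17] P0: load  L1 | P0:S(0), P1:S(0), P2:I | bus: none
[18] P1: load  L1 | P0:S(0), P1:S(0), P2:I | bus: none
[19] P0: load  L3 | P0:S(85), P1:I, P2:S(85) | bus: BusRd,Flush
[20] P1: load  L1 | P0:S(0), P1:S(0), P2:I | bus: none
[21] P1: load  L2 | P0:I, P1:M(18), P2:I | bus: none
[22] P2: load  L0 | P0:I, P1:I, P2:M(48) | bus: none
[23] P0: load  L0 | P0:S(48), P1:I, P2:S(48) | bus: BusRd,Flush
[24] P1: store L1 := 50 | P0:I, P1:M(50), P2:I | bus: BusUpgr
[25] P2: load  L3 | P0:S(85), P1:I, P2:S(85) | bus: none
[26] P0: store L3 := 14 | P0:M(14), P1:I, P2:I | bus: BusUpgr
[27] P1: load  L0 | P0:S(48), P1:S(48), P2:S(48) | bus: BusRd
[28] P0: load  L1 | P0:S(50), P1:S(50), P2:I | bus: BusRd,Flush
[29] P2: load  L0 | P0:S(48), P1:S(48), P2:S(48) | bus: none
[30] P1: load  L2 | P0:I, P1:M(18), P2:I | bus: none

invalidations = 1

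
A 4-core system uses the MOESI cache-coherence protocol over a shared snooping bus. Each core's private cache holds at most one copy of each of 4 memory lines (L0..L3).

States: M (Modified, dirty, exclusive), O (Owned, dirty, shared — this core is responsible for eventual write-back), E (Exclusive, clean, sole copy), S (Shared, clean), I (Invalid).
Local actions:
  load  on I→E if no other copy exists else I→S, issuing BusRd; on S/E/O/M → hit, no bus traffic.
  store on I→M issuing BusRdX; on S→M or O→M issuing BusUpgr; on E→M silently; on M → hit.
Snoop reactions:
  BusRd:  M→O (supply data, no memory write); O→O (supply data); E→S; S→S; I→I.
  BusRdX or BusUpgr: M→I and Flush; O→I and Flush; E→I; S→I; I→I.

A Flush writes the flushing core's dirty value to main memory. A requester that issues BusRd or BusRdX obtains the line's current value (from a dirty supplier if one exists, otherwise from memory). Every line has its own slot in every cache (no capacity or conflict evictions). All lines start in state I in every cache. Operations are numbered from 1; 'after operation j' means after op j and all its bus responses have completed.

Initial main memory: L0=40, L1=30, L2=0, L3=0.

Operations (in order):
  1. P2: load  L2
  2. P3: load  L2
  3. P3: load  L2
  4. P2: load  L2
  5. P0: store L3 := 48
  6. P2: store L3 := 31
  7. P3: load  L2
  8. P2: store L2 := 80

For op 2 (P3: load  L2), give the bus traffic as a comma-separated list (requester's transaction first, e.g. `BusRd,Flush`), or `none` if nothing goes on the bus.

  op1 P2: load  L2 → I/I/E/I on L2; bus BusRd; mem=0
  op2 P3: load  L2 → I/I/S/S on L2; bus BusRd; mem=0
  op3 P3: load  L2 → I/I/S/S on L2; bus (none); mem=0
  op4 P2: load  L2 → I/I/S/S on L2; bus (none); mem=0
  op5 P0: store L3 := 48 → M/I/I/I on L3; bus BusRdX; mem=0
  op6 P2: store L3 := 31 → I/I/M/I on L3; bus BusRdX Flush; mem=48
  op7 P3: load  L2 → I/I/S/S on L2; bus (none); mem=0
  op8 P2: store L2 := 80 → I/I/M/I on L2; bus BusUpgr; mem=0

bus = BusRd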